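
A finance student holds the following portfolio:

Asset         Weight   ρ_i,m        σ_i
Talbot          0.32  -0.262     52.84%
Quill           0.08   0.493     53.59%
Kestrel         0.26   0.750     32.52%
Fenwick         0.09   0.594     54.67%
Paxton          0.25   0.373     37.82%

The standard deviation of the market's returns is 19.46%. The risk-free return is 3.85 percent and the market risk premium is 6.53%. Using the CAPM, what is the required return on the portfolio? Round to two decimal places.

7.36%

β_Talbot = -0.262 × 52.84% / 19.46% = -0.7114
β_Quill = 0.493 × 53.59% / 19.46% = 1.3577
β_Kestrel = 0.750 × 32.52% / 19.46% = 1.2533
β_Fenwick = 0.594 × 54.67% / 19.46% = 1.6688
β_Paxton = 0.373 × 37.82% / 19.46% = 0.7249
β_P = Σ w_i β_i = 0.32×-0.7114 + 0.08×1.3577 + 0.26×1.2533 + 0.09×1.6688 + 0.25×0.7249 = 0.5382
E(R_P) = R_f + β_P × MRP = 3.85% + 0.5382 × 6.53% = 7.36%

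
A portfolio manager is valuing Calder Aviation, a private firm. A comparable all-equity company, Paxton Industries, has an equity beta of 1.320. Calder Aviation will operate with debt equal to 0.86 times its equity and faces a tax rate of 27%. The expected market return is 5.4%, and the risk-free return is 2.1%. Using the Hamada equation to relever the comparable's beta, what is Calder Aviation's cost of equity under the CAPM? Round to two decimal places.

9.19%

β_L = β_U × [1 + (1 − t)(D/E)] = 1.320 × [1 + (1 − 0.27) × 0.86]
    = 1.320 × [1 + 0.73 × 0.86] = 1.320 × 1.6278 = 2.1487
MRP = 5.4% − 2.1% = 3.30%
E(R) = R_f + β_L × MRP = 2.1% + 2.1487 × 3.3% = 9.19%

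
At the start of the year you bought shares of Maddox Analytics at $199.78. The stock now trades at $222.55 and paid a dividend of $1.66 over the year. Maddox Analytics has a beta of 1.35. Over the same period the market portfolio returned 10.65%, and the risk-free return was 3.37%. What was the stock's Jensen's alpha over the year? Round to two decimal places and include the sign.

Realised HPR = (P1 + D1 − P0) / P0 = (222.55 + 1.66 − 199.78) / 199.78 = 24.43 / 199.78 = 12.2285%
MRP = 10.65% − 3.37% = 7.28%
CAPM required = R_f + β·MRP = 3.37% + 1.35 × 7.28% = 13.1980%
α = realised − required = 12.2285% − 13.1980% = -0.97%

-0.97%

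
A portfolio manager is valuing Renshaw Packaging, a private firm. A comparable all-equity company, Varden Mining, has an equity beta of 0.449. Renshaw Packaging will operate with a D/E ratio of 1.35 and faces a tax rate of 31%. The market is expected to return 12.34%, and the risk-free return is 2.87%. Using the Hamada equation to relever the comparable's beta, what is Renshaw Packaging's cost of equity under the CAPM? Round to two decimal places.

β_L = β_U × [1 + (1 − t)(D/E)] = 0.449 × [1 + (1 − 0.31) × 1.35]
    = 0.449 × [1 + 0.69 × 1.35] = 0.449 × 1.9315 = 0.8672
MRP = 12.34% − 2.87% = 9.47%
E(R) = R_f + β_L × MRP = 2.87% + 0.8672 × 9.47% = 11.08%

11.08%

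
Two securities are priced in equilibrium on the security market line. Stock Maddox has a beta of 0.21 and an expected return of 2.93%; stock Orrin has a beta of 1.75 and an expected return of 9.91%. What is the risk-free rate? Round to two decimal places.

Both satisfy E(R) = R_f + β·MRP, so the slope of the SML is
MRP = (9.91% − 2.93%) / (1.75 − 0.21) = 6.98% / 1.54 = 4.5325%
R_f = E(R_Maddox) − β_Maddox·MRP = 2.93% − 0.21 × 4.5325% = 1.9782%

1.98%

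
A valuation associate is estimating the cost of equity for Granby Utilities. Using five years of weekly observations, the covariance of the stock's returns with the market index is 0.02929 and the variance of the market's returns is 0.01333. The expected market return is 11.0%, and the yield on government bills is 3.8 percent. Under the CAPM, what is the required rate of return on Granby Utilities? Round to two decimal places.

β = Cov(R_i, R_m) / Var(R_m) = 0.02929 / 0.01333 = 2.1973
MRP = 11.0% − 3.8% = 7.20%
E(R) = R_f + β × MRP = 3.8% + 2.1973 × 7.2% = 19.62%

19.62%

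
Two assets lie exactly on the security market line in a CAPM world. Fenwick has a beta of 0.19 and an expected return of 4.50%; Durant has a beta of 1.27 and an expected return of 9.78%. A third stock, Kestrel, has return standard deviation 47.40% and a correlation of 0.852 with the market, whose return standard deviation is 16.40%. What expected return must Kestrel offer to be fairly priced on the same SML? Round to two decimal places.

15.61%

MRP = (9.78% − 4.50%) / (1.27 − 0.19) = 4.8889%
R_f = 4.50% − 0.19 × 4.8889% = 3.5711%
β_Kestrel = ρ·σ_i/σ_m = 0.852 × 47.40 / 16.40 = 2.4625
E(R_Kestrel) = R_f + β × MRP = 3.5711% + 2.4625 × 4.8889% = 15.61%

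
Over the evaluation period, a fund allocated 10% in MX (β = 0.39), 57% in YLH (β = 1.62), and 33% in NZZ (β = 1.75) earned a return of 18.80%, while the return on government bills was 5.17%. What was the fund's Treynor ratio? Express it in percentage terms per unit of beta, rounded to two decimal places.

β_P = 0.10×0.39 + 0.57×1.62 + 0.33×1.75 = 1.5399
Treynor = (R_P − R_f) / β_P = (18.80% − 5.17%) / 1.5399 = 13.63% / 1.5399 = 8.85%

8.85%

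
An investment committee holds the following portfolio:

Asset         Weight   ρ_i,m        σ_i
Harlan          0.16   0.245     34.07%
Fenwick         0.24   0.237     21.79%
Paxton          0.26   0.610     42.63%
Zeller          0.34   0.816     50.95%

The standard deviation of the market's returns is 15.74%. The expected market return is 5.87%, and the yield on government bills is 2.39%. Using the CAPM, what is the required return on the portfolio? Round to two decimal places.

7.58%

β_Harlan = 0.245 × 34.07% / 15.74% = 0.5303
β_Fenwick = 0.237 × 21.79% / 15.74% = 0.3281
β_Paxton = 0.610 × 42.63% / 15.74% = 1.6521
β_Zeller = 0.816 × 50.95% / 15.74% = 2.6414
β_P = Σ w_i β_i = 0.16×0.5303 + 0.24×0.3281 + 0.26×1.6521 + 0.34×2.6414 = 1.4912
MRP = 5.87% − 2.39% = 3.48%
E(R_P) = R_f + β_P × MRP = 2.39% + 1.4912 × 3.48% = 7.58%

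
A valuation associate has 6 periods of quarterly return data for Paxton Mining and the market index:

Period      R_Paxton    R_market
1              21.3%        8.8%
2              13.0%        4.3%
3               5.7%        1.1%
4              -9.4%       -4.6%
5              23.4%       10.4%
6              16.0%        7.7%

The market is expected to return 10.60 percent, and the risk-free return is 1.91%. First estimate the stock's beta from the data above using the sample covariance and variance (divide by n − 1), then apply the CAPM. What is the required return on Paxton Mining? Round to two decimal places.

20.42%

Mean R_i = (21.3 + 13.0 + 5.7 − 9.4 + 23.4 + 16.0) / 6 = 11.6667%
Mean R_m = (8.8 + 4.3 + 1.1 − 4.6 + 10.4 + 7.7) / 6 = 4.6167%
Σ(R_i − R̄_i)(R_m − R̄_m) = 336.2433  ⇒  Cov = 336.2433 / 5 = 67.2487
Σ(R_m − R̄_m)² = 157.8683  ⇒  Var(R_m) = 157.8683 / 5 = 31.5737
β = Cov / Var(R_m) = 67.2487 / 31.5737 = 2.1299
MRP = 10.60% − 1.91% = 8.69%
E(R) = R_f + β × MRP = 1.91% + 2.1299 × 8.69% = 20.42%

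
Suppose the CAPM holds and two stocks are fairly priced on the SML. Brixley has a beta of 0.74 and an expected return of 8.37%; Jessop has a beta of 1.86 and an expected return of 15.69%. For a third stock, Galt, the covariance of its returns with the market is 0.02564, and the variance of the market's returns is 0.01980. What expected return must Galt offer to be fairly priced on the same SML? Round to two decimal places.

MRP = (15.69% − 8.37%) / (1.86 − 0.74) = 6.5357%
R_f = 8.37% − 0.74 × 6.5357% = 3.5336%
β_Galt = Cov / Var(R_m) = 0.02564 / 0.01980 = 1.2949
E(R_Galt) = R_f + β × MRP = 3.5336% + 1.2949 × 6.5357% = 12.00%

12.00%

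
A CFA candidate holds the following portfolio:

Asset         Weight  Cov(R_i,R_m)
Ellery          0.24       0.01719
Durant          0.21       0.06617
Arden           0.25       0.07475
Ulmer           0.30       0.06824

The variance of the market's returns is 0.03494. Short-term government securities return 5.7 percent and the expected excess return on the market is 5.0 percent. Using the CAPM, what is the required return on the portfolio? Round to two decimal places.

13.88%

β_Ellery = 0.01719 / 0.03494 = 0.4920
β_Durant = 0.06617 / 0.03494 = 1.8938
β_Arden = 0.07475 / 0.03494 = 2.1394
β_Ulmer = 0.06824 / 0.03494 = 1.9531
β_P = Σ w_i β_i = 0.24×0.4920 + 0.21×1.8938 + 0.25×2.1394 + 0.30×1.9531 = 1.6366
E(R_P) = R_f + β_P × MRP = 5.7% + 1.6366 × 5.0% = 13.88%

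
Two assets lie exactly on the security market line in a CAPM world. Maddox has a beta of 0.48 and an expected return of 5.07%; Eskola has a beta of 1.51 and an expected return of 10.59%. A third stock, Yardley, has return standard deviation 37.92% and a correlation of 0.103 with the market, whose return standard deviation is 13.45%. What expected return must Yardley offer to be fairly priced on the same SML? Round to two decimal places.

MRP = (10.59% − 5.07%) / (1.51 − 0.48) = 5.3592%
R_f = 5.07% − 0.48 × 5.3592% = 2.4976%
β_Yardley = ρ·σ_i/σ_m = 0.103 × 37.92 / 13.45 = 0.2904
E(R_Yardley) = R_f + β × MRP = 2.4976% + 0.2904 × 5.3592% = 4.05%

4.05%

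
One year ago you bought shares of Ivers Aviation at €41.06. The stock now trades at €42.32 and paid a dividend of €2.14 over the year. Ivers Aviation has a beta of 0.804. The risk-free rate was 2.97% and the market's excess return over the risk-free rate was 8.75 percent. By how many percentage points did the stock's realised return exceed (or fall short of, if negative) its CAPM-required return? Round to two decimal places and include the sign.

Realised HPR = (P1 + D1 − P0) / P0 = (42.32 + 2.14 − 41.06) / 41.06 = 3.40 / 41.06 = 8.2806%
CAPM required = R_f + β·MRP = 2.97% + 0.804 × 8.75% = 10.00500%
α = realised − required = 8.2806% − 10.00500% = -1.72%

-1.72%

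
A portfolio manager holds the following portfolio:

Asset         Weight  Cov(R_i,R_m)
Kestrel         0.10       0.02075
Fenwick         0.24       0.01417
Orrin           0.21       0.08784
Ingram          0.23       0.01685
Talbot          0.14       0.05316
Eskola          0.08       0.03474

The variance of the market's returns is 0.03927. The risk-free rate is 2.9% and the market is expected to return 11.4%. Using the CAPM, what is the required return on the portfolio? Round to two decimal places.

11.13%

β_Kestrel = 0.02075 / 0.03927 = 0.5284
β_Fenwick = 0.01417 / 0.03927 = 0.3608
β_Orrin = 0.08784 / 0.03927 = 2.2368
β_Ingram = 0.01685 / 0.03927 = 0.4291
β_Talbot = 0.05316 / 0.03927 = 1.3537
β_Eskola = 0.03474 / 0.03927 = 0.8846
β_P = Σ w_i β_i = 0.10×0.5284 + 0.24×0.3608 + 0.21×2.2368 + 0.23×0.4291 + 0.14×1.3537 + 0.08×0.8846 = 0.9681
MRP = 11.4% − 2.9% = 8.50%
E(R_P) = R_f + β_P × MRP = 2.9% + 0.9681 × 8.5% = 11.13%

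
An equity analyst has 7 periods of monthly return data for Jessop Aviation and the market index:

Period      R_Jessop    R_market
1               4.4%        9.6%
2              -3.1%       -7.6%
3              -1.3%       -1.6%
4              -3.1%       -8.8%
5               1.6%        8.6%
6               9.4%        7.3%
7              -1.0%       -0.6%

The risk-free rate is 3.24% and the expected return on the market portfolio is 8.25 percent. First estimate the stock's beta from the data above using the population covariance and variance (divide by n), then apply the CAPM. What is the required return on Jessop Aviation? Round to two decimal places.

5.69%

Mean R_i = (4.4 − 3.1 − 1.3 − 3.1 + 1.6 + 9.4 − 1.0) / 7 = 0.9857%
Mean R_m = (9.6 − 7.6 − 1.6 − 8.8 + 8.6 + 7.3 − 0.6) / 7 = 0.9857%
Σ(R_i − R̄_i)(R_m − R̄_m) = 171.3386  ⇒  Cov = 171.3386 / 7 = 24.4769
Σ(R_m − R̄_m)² = 350.7286  ⇒  Var(R_m) = 350.7286 / 7 = 50.1041
β = Cov / Var(R_m) = 24.4769 / 50.1041 = 0.4885
MRP = 8.25% − 3.24% = 5.01%
E(R) = R_f + β × MRP = 3.24% + 0.4885 × 5.01% = 5.69%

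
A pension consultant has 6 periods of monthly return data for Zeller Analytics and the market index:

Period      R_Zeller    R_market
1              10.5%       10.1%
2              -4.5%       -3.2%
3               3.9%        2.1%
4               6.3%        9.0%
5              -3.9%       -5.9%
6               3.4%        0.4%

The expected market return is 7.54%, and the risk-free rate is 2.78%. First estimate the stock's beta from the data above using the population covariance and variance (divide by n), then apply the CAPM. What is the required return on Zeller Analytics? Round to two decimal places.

6.86%

Mean R_i = (10.5 − 4.5 + 3.9 + 6.3 − 3.9 + 3.4) / 6 = 2.6167%
Mean R_m = (10.1 − 3.2 + 2.1 + 9.0 − 5.9 + 0.4) / 6 = 2.0833%
Σ(R_i − R̄_i)(R_m − R̄_m) = 177.0017  ⇒  Cov = 177.0017 / 6 = 29.5003
Σ(R_m − R̄_m)² = 206.5883  ⇒  Var(R_m) = 206.5883 / 6 = 34.4314
β = Cov / Var(R_m) = 29.5003 / 34.4314 = 0.8568
MRP = 7.54% − 2.78% = 4.76%
E(R) = R_f + β × MRP = 2.78% + 0.8568 × 4.76% = 6.86%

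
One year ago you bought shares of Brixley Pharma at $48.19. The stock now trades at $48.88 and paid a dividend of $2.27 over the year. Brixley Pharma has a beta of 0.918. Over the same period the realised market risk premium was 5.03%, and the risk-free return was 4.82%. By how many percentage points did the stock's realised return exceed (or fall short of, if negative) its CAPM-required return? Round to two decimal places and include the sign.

-3.30%

Realised HPR = (P1 + D1 − P0) / P0 = (48.88 + 2.27 − 48.19) / 48.19 = 2.96 / 48.19 = 6.1424%
CAPM required = R_f + β·MRP = 4.82% + 0.918 × 5.03% = 9.43754%
α = realised − required = 6.1424% − 9.43754% = -3.30%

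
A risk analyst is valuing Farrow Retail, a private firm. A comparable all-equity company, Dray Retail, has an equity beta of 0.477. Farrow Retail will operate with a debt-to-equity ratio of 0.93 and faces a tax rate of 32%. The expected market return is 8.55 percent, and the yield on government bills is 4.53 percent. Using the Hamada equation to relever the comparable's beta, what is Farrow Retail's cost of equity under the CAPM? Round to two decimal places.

β_L = β_U × [1 + (1 − t)(D/E)] = 0.477 × [1 + (1 − 0.32) × 0.93]
    = 0.477 × [1 + 0.68 × 0.93] = 0.477 × 1.6324 = 0.7787
MRP = 8.55% − 4.53% = 4.02%
E(R) = R_f + β_L × MRP = 4.53% + 0.7787 × 4.02% = 7.66%

7.66%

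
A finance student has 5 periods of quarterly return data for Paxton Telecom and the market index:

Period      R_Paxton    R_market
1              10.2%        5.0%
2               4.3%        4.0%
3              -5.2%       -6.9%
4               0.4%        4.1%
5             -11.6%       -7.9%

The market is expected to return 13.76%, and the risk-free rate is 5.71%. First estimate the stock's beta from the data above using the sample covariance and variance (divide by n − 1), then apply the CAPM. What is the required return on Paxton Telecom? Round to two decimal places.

15.18%

Mean R_i = (10.2 + 4.3 − 5.2 + 0.4 − 11.6) / 5 = -0.3800%
Mean R_m = (5.0 + 4.0 − 6.9 + 4.1 − 7.9) / 5 = -0.3400%
Σ(R_i − R̄_i)(R_m − R̄_m) = 196.7140  ⇒  Cov = 196.7140 / 4 = 49.1785
Σ(R_m − R̄_m)² = 167.2520  ⇒  Var(R_m) = 167.2520 / 4 = 41.8130
β = Cov / Var(R_m) = 49.1785 / 41.8130 = 1.1762
MRP = 13.76% − 5.71% = 8.05%
E(R) = R_f + β × MRP = 5.71% + 1.1762 × 8.05% = 15.18%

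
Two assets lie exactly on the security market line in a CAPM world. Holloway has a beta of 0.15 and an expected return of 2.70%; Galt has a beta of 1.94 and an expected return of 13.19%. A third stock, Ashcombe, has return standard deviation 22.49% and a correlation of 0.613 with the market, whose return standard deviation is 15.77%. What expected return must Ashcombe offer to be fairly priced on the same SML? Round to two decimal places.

MRP = (13.19% − 2.70%) / (1.94 − 0.15) = 5.8603%
R_f = 2.70% − 0.15 × 5.8603% = 1.8210%
β_Ashcombe = ρ·σ_i/σ_m = 0.613 × 22.49 / 15.77 = 0.8742
E(R_Ashcombe) = R_f + β × MRP = 1.8210% + 0.8742 × 5.8603% = 6.94%

6.94%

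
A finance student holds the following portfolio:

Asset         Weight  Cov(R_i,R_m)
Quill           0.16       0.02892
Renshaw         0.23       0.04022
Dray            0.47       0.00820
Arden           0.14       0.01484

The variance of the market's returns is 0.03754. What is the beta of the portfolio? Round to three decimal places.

0.528

β_Quill = 0.02892 / 0.03754 = 0.7704
β_Renshaw = 0.04022 / 0.03754 = 1.0714
β_Dray = 0.00820 / 0.03754 = 0.2184
β_Arden = 0.01484 / 0.03754 = 0.3953
β_P = Σ w_i β_i = 0.16×0.7704 + 0.23×1.0714 + 0.47×0.2184 + 0.14×0.3953 = 0.5277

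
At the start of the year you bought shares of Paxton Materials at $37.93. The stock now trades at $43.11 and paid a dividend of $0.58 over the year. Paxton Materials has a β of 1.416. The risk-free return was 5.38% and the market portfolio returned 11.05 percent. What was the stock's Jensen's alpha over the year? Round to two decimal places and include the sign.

Realised HPR = (P1 + D1 − P0) / P0 = (43.11 + 0.58 − 37.93) / 37.93 = 5.76 / 37.93 = 15.1859%
MRP = 11.05% − 5.38% = 5.67%
CAPM required = R_f + β·MRP = 5.38% + 1.416 × 5.67% = 13.40872%
α = realised − required = 15.1859% − 13.40872% = +1.78%

+1.78%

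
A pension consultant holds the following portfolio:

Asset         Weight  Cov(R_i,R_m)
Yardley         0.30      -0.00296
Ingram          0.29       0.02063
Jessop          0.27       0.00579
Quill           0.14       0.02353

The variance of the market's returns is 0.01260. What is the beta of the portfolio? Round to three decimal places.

β_Yardley = -0.00296 / 0.01260 = -0.2349
β_Ingram = 0.02063 / 0.01260 = 1.6373
β_Jessop = 0.00579 / 0.01260 = 0.4595
β_Quill = 0.02353 / 0.01260 = 1.8675
β_P = Σ w_i β_i = 0.30×-0.2349 + 0.29×1.6373 + 0.27×0.4595 + 0.14×1.8675 = 0.7899

0.790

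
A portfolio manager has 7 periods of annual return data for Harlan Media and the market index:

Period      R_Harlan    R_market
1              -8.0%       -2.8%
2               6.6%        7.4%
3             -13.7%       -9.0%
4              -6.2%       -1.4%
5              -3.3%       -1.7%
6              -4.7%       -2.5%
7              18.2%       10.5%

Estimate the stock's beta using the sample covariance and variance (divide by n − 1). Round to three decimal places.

Mean R_i = (-8.0 + 6.6 − 13.7 − 6.2 − 3.3 − 4.7 + 18.2) / 7 = -1.5857%
Mean R_m = (-2.8 + 7.4 − 9.0 − 1.4 − 1.7 − 2.5 + 10.5) / 7 = 0.0714%
Σ(R_i − R̄_i)(R_m − R̄_m) = 412.4729  ⇒  Cov = 412.4729 / 6 = 68.7455
Σ(R_m − R̄_m)² = 264.9143  ⇒  Var(R_m) = 264.9143 / 6 = 44.1524
β = Cov / Var(R_m) = 68.7455 / 44.1524 = 1.5570

1.557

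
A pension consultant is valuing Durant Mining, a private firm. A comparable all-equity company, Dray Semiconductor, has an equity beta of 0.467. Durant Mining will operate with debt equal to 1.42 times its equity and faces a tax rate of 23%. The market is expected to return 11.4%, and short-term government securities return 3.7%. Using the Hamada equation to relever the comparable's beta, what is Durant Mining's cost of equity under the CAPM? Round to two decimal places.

11.23%

β_L = β_U × [1 + (1 − t)(D/E)] = 0.467 × [1 + (1 − 0.23) × 1.42]
    = 0.467 × [1 + 0.77 × 1.42] = 0.467 × 2.0934 = 0.9776
MRP = 11.4% − 3.7% = 7.70%
E(R) = R_f + β_L × MRP = 3.7% + 0.9776 × 7.7% = 11.23%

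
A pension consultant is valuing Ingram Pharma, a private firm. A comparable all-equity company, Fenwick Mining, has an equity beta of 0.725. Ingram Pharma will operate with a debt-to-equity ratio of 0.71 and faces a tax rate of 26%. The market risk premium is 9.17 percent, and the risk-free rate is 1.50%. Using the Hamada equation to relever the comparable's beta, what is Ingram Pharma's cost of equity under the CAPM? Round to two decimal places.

β_L = β_U × [1 + (1 − t)(D/E)] = 0.725 × [1 + (1 − 0.26) × 0.71]
    = 0.725 × [1 + 0.74 × 0.71] = 0.725 × 1.5254 = 1.1059
E(R) = R_f + β_L × MRP = 1.50% + 1.1059 × 9.17% = 11.64%

11.64%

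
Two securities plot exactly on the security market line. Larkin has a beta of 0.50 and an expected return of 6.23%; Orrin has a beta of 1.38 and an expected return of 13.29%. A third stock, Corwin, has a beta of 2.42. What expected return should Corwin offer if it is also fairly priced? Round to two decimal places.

21.63%

MRP (SML slope) = (13.29% − 6.23%) / (1.38 − 0.50) = 7.06% / 0.88 = 8.0227%
R_f (intercept) = 6.23% − 0.50 × 8.0227% = 2.2187%
E(R_Corwin) = R_f + β × MRP = 2.2187% + 2.42 × 8.0227% = 21.63%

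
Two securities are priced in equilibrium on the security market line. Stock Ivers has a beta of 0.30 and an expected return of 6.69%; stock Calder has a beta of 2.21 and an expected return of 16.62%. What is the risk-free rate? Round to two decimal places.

Both satisfy E(R) = R_f + β·MRP, so the slope of the SML is
MRP = (16.62% − 6.69%) / (2.21 − 0.30) = 9.93% / 1.91 = 5.1990%
R_f = E(R_Ivers) − β_Ivers·MRP = 6.69% − 0.30 × 5.1990% = 5.1303%

5.13%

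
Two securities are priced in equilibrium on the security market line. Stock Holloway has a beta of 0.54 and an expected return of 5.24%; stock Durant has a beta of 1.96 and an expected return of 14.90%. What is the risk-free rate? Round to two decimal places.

1.57%

Both satisfy E(R) = R_f + β·MRP, so the slope of the SML is
MRP = (14.90% − 5.24%) / (1.96 − 0.54) = 9.66% / 1.42 = 6.8028%
R_f = E(R_Holloway) − β_Holloway·MRP = 5.24% − 0.54 × 6.8028% = 1.5665%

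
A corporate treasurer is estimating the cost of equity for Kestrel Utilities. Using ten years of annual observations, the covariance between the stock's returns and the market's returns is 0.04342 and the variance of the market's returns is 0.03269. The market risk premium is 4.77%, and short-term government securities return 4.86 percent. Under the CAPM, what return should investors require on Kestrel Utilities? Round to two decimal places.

β = Cov(R_i, R_m) / Var(R_m) = 0.04342 / 0.03269 = 1.3282
E(R) = R_f + β × MRP = 4.86% + 1.3282 × 4.77% = 11.20%

11.20%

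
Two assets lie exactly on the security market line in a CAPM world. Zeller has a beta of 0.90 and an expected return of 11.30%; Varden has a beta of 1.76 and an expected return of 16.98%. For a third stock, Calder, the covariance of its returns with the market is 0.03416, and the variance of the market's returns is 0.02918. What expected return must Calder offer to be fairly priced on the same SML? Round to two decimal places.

MRP = (16.98% − 11.30%) / (1.76 − 0.90) = 6.6047%
R_f = 11.30% − 0.90 × 6.6047% = 5.3558%
β_Calder = Cov / Var(R_m) = 0.03416 / 0.02918 = 1.1707
E(R_Calder) = R_f + β × MRP = 5.3558% + 1.1707 × 6.6047% = 13.09%

13.09%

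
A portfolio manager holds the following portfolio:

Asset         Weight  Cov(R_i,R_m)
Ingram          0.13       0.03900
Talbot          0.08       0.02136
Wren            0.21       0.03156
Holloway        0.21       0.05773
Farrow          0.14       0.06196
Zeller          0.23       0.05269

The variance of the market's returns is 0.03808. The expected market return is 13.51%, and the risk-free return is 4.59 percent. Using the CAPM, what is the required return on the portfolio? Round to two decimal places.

β_Ingram = 0.03900 / 0.03808 = 1.0242
β_Talbot = 0.02136 / 0.03808 = 0.5609
β_Wren = 0.03156 / 0.03808 = 0.8288
β_Holloway = 0.05773 / 0.03808 = 1.5160
β_Farrow = 0.06196 / 0.03808 = 1.6271
β_Zeller = 0.05269 / 0.03808 = 1.3837
β_P = Σ w_i β_i = 0.13×1.0242 + 0.08×0.5609 + 0.21×0.8288 + 0.21×1.5160 + 0.14×1.6271 + 0.23×1.3837 = 1.2165
MRP = 13.51% − 4.59% = 8.92%
E(R_P) = R_f + β_P × MRP = 4.59% + 1.2165 × 8.92% = 15.44%

15.44%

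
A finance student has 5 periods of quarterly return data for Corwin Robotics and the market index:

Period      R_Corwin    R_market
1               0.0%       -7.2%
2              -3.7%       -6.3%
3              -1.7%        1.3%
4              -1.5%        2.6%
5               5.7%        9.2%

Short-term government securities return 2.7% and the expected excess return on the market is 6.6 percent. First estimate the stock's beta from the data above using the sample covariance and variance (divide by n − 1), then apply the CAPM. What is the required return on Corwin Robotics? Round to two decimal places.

Mean R_i = (0.0 − 3.7 − 1.7 − 1.5 + 5.7) / 5 = -0.2400%
Mean R_m = (-7.2 − 6.3 + 1.3 + 2.6 + 9.2) / 5 = -0.0800%
Σ(R_i − R̄_i)(R_m − R̄_m) = 69.5440  ⇒  Cov = 69.5440 / 4 = 17.3860
Σ(R_m − R̄_m)² = 184.5880  ⇒  Var(R_m) = 184.5880 / 4 = 46.1470
β = Cov / Var(R_m) = 17.3860 / 46.1470 = 0.3768
E(R) = R_f + β × MRP = 2.7% + 0.3768 × 6.6% = 5.19%

5.19%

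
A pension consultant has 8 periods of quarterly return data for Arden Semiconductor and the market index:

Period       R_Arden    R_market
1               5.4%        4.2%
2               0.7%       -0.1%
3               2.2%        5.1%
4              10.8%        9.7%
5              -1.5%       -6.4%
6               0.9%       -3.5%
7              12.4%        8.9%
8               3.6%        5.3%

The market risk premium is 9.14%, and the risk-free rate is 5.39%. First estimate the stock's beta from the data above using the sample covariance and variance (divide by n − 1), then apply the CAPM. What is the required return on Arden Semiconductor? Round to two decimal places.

Mean R_i = (5.4 + 0.7 + 2.2 + 10.8 − 1.5 + 0.9 + 12.4 + 3.6) / 8 = 4.3125%
Mean R_m = (4.2 − 0.1 + 5.1 + 9.7 − 6.4 − 3.5 + 8.9 + 5.3) / 8 = 2.9000%
Σ(R_i − R̄_i)(R_m − R̄_m) = 174.4300  ⇒  Cov = 174.4300 / 7 = 24.9186
Σ(R_m − R̄_m)² = 230.9800  ⇒  Var(R_m) = 230.9800 / 7 = 32.9971
β = Cov / Var(R_m) = 24.9186 / 32.9971 = 0.7552
E(R) = R_f + β × MRP = 5.39% + 0.7552 × 9.14% = 12.29%

12.29%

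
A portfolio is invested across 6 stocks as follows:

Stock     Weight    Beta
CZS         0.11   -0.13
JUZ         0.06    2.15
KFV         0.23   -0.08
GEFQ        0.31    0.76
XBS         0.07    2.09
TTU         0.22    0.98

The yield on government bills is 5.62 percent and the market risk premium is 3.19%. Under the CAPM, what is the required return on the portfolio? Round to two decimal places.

β_P = Σ w_i β_i = 0.11×-0.13 + 0.06×2.15 + 0.23×-0.08 + 0.31×0.76 + 0.07×2.09 + 0.22×0.98 = 0.6938
E(R_P) = R_f + β_P × MRP = 5.62% + 0.6938 × 3.19% = 7.83%

7.83%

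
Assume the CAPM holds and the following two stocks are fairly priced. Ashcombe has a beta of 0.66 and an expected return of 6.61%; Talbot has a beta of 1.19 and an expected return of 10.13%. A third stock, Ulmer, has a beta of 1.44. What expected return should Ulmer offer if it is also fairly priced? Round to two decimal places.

11.79%

MRP (SML slope) = (10.13% − 6.61%) / (1.19 − 0.66) = 3.52% / 0.53 = 6.6415%
R_f (intercept) = 6.61% − 0.66 × 6.6415% = 2.2266%
E(R_Ulmer) = R_f + β × MRP = 2.2266% + 1.44 × 6.6415% = 11.79%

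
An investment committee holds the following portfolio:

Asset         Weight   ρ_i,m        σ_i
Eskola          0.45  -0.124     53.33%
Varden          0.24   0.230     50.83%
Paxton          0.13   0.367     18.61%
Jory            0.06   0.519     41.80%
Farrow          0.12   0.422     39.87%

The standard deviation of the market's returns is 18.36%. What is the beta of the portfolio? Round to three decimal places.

β_Eskola = -0.124 × 53.33% / 18.36% = -0.3602
β_Varden = 0.230 × 50.83% / 18.36% = 0.6368
β_Paxton = 0.367 × 18.61% / 18.36% = 0.3720
β_Jory = 0.519 × 41.80% / 18.36% = 1.1816
β_Farrow = 0.422 × 39.87% / 18.36% = 0.9164
β_P = Σ w_i β_i = 0.45×-0.3602 + 0.24×0.6368 + 0.13×0.3720 + 0.06×1.1816 + 0.12×0.9164 = 0.2200

0.220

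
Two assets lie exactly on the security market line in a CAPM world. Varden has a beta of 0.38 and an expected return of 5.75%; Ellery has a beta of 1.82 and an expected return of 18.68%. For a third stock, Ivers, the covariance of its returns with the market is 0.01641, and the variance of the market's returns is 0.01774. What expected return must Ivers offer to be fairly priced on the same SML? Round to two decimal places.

MRP = (18.68% − 5.75%) / (1.82 − 0.38) = 8.9792%
R_f = 5.75% − 0.38 × 8.9792% = 2.3379%
β_Ivers = Cov / Var(R_m) = 0.01641 / 0.01774 = 0.9250
E(R_Ivers) = R_f + β × MRP = 2.3379% + 0.9250 × 8.9792% = 10.64%

10.64%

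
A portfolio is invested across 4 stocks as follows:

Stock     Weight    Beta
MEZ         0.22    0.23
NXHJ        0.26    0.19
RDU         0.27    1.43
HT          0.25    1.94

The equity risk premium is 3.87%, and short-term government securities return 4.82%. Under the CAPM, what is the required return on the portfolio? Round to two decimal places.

8.58%

β_P = Σ w_i β_i = 0.22×0.23 + 0.26×0.19 + 0.27×1.43 + 0.25×1.94 = 0.9711
E(R_P) = R_f + β_P × MRP = 4.82% + 0.9711 × 3.87% = 8.58%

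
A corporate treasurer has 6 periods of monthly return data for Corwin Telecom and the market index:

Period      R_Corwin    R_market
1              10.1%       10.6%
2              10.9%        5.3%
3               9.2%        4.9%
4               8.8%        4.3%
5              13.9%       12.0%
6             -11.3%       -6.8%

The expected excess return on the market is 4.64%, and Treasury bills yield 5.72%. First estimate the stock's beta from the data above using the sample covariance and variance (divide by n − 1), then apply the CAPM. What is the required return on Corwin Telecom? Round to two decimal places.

11.65%

Mean R_i = (10.1 + 10.9 + 9.2 + 8.8 + 13.9 − 11.3) / 6 = 6.9333%
Mean R_m = (10.6 + 5.3 + 4.9 + 4.3 + 12.0 − 6.8) / 6 = 5.0500%
Σ(R_i − R̄_i)(R_m − R̄_m) = 281.3100  ⇒  Cov = 281.3100 / 5 = 56.2620
Σ(R_m − R̄_m)² = 220.1750  ⇒  Var(R_m) = 220.1750 / 5 = 44.0350
β = Cov / Var(R_m) = 56.2620 / 44.0350 = 1.2777
E(R) = R_f + β × MRP = 5.72% + 1.2777 × 4.64% = 11.65%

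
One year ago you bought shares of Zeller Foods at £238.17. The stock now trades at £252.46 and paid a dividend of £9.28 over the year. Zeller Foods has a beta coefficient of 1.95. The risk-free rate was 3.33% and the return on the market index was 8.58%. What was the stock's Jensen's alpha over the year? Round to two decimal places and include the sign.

Realised HPR = (P1 + D1 − P0) / P0 = (252.46 + 9.28 − 238.17) / 238.17 = 23.57 / 238.17 = 9.8963%
MRP = 8.58% − 3.33% = 5.25%
CAPM required = R_f + β·MRP = 3.33% + 1.95 × 5.25% = 13.5675%
α = realised − required = 9.8963% − 13.5675% = -3.67%

-3.67%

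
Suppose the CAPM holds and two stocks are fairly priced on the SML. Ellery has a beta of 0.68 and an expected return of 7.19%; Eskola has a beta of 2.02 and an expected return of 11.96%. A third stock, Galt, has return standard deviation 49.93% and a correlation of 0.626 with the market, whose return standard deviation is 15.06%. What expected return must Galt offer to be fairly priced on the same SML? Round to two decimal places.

MRP = (11.96% − 7.19%) / (2.02 − 0.68) = 3.5597%
R_f = 7.19% − 0.68 × 3.5597% = 4.7694%
β_Galt = ρ·σ_i/σ_m = 0.626 × 49.93 / 15.06 = 2.0754
E(R_Galt) = R_f + β × MRP = 4.7694% + 2.0754 × 3.5597% = 12.16%

12.16%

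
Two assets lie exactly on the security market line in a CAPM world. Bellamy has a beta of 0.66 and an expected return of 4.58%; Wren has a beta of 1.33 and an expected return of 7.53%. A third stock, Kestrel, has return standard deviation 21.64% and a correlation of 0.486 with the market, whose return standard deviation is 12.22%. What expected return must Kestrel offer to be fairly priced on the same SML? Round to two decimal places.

5.46%

MRP = (7.53% − 4.58%) / (1.33 − 0.66) = 4.4030%
R_f = 4.58% − 0.66 × 4.4030% = 1.6740%
β_Kestrel = ρ·σ_i/σ_m = 0.486 × 21.64 / 12.22 = 0.8606
E(R_Kestrel) = R_f + β × MRP = 1.6740% + 0.8606 × 4.4030% = 5.46%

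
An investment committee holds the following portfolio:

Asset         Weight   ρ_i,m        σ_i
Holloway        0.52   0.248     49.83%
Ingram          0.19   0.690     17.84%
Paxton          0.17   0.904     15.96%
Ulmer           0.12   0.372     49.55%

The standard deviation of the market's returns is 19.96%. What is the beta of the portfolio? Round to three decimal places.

0.673

β_Holloway = 0.248 × 49.83% / 19.96% = 0.6191
β_Ingram = 0.690 × 17.84% / 19.96% = 0.6167
β_Paxton = 0.904 × 15.96% / 19.96% = 0.7228
β_Ulmer = 0.372 × 49.55% / 19.96% = 0.9235
β_P = Σ w_i β_i = 0.52×0.6191 + 0.19×0.6167 + 0.17×0.7228 + 0.12×0.9235 = 0.6728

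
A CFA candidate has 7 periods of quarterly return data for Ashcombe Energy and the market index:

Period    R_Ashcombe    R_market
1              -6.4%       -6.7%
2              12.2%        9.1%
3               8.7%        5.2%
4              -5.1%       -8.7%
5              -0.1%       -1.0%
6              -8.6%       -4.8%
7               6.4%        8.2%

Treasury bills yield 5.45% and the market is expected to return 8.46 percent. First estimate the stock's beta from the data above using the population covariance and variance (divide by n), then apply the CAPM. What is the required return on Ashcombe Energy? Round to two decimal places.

8.60%

Mean R_i = (-6.4 + 12.2 + 8.7 − 5.1 − 0.1 − 8.6 + 6.4) / 7 = 1.0143%
Mean R_m = (-6.7 + 9.1 + 5.2 − 8.7 − 1.0 − 4.8 + 8.2) / 7 = 0.1857%
Σ(R_i − R̄_i)(R_m − R̄_m) = 336.0514  ⇒  Cov = 336.0514 / 7 = 48.0073
Σ(R_m − R̄_m)² = 321.4686  ⇒  Var(R_m) = 321.4686 / 7 = 45.9241
β = Cov / Var(R_m) = 48.0073 / 45.9241 = 1.0454
MRP = 8.46% − 5.45% = 3.01%
E(R) = R_f + β × MRP = 5.45% + 1.0454 × 3.01% = 8.60%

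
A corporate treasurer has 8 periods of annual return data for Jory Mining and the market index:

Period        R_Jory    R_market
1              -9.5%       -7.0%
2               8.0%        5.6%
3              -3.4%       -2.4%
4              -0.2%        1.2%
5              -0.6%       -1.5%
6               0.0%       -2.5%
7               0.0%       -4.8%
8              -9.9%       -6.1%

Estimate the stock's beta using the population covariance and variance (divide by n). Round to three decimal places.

1.240

Mean R_i = (-9.5 + 8.0 − 3.4 − 0.2 − 0.6 + 0.0 + 0.0 − 9.9) / 8 = -1.9500%
Mean R_m = (-7.0 + 5.6 − 2.4 + 1.2 − 1.5 − 2.5 − 4.8 − 6.1) / 8 = -2.1875%
Σ(R_i − R̄_i)(R_m − R̄_m) = 146.3850  ⇒  Cov = 146.3850 / 8 = 18.2981
Σ(R_m − R̄_m)² = 118.0288  ⇒  Var(R_m) = 118.0288 / 8 = 14.7536
β = Cov / Var(R_m) = 18.2981 / 14.7536 = 1.2402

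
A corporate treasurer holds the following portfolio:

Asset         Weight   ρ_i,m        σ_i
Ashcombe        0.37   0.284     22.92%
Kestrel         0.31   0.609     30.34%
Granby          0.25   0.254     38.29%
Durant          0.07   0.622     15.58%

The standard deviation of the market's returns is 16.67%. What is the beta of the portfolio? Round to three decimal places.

0.675

β_Ashcombe = 0.284 × 22.92% / 16.67% = 0.3905
β_Kestrel = 0.609 × 30.34% / 16.67% = 1.1084
β_Granby = 0.254 × 38.29% / 16.67% = 0.5834
β_Durant = 0.622 × 15.58% / 16.67% = 0.5813
β_P = Σ w_i β_i = 0.37×0.3905 + 0.31×1.1084 + 0.25×0.5834 + 0.07×0.5813 = 0.6746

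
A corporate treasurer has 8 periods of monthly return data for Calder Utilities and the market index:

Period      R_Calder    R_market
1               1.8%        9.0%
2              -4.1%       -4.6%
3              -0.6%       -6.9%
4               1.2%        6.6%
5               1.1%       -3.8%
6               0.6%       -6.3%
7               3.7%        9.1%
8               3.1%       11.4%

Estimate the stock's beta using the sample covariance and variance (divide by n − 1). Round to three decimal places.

Mean R_i = (1.8 − 4.1 − 0.6 + 1.2 + 1.1 + 0.6 + 3.7 + 3.1) / 8 = 0.8500%
Mean R_m = (9.0 − 4.6 − 6.9 + 6.6 − 3.8 − 6.3 + 9.1 + 11.4) / 8 = 1.8125%
Σ(R_i − R̄_i)(R_m − R̄_m) = 95.8450  ⇒  Cov = 95.8450 / 7 = 13.6921
Σ(R_m − R̄_m)² = 433.9488  ⇒  Var(R_m) = 433.9488 / 7 = 61.9927
β = Cov / Var(R_m) = 13.6921 / 61.9927 = 0.2209

0.221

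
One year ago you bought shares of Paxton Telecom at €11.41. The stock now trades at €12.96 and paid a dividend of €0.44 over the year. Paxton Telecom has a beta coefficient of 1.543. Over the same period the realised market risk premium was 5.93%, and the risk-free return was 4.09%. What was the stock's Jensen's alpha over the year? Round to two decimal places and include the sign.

+4.20%

Realised HPR = (P1 + D1 − P0) / P0 = (12.96 + 0.44 − 11.41) / 11.41 = 1.99 / 11.41 = 17.4408%
CAPM required = R_f + β·MRP = 4.09% + 1.543 × 5.93% = 13.23999%
α = realised − required = 17.4408% − 13.23999% = +4.20%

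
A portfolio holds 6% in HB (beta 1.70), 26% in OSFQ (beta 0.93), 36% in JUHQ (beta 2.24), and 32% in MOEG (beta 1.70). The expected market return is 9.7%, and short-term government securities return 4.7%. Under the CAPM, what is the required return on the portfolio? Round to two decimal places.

13.17%

β_P = Σ w_i β_i = 0.06×1.70 + 0.26×0.93 + 0.36×2.24 + 0.32×1.70 = 1.6942
MRP = 9.7% − 4.7% = 5.00%
E(R_P) = R_f + β_P × MRP = 4.7% + 1.6942 × 5.0% = 13.17%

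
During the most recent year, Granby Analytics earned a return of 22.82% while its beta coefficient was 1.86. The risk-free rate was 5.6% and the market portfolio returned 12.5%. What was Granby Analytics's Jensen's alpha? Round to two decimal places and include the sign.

+4.39%

Market excess return = 12.5% − 5.6% = 6.90%
CAPM benchmark = R_f + β(R_m − R_f) = 5.6% + 1.86 × 6.9% = 18.4340%
α = actual − benchmark = 22.82% − 18.4340% = +4.39%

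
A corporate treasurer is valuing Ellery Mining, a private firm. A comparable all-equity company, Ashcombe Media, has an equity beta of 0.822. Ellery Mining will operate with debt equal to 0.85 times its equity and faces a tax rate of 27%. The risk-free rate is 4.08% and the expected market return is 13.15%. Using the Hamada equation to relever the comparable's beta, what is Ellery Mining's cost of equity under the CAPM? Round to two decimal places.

16.16%

β_L = β_U × [1 + (1 − t)(D/E)] = 0.822 × [1 + (1 − 0.27) × 0.85]
    = 0.822 × [1 + 0.73 × 0.85] = 0.822 × 1.6205 = 1.3321
MRP = 13.15% − 4.08% = 9.07%
E(R) = R_f + β_L × MRP = 4.08% + 1.3321 × 9.07% = 16.16%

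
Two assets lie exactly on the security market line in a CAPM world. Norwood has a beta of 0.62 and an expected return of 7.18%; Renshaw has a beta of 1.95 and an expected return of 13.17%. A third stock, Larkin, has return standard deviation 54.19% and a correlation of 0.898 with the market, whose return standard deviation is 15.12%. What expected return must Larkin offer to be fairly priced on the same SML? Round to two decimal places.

MRP = (13.17% − 7.18%) / (1.95 − 0.62) = 4.5038%
R_f = 7.18% − 0.62 × 4.5038% = 4.3876%
β_Larkin = ρ·σ_i/σ_m = 0.898 × 54.19 / 15.12 = 3.2184
E(R_Larkin) = R_f + β × MRP = 4.3876% + 3.2184 × 4.5038% = 18.88%

18.88%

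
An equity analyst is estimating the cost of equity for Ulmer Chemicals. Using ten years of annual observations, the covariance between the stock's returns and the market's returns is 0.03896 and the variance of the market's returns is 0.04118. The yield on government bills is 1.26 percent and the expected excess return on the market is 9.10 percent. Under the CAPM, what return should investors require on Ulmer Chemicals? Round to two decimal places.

9.87%

β = Cov(R_i, R_m) / Var(R_m) = 0.03896 / 0.04118 = 0.9461
E(R) = R_f + β × MRP = 1.26% + 0.9461 × 9.10% = 9.87%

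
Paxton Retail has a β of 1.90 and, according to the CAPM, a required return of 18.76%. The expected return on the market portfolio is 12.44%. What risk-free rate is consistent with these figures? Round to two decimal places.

E(R) = R_f + β(E(R_m) − R_f) = R_f(1 − β) + β·E(R_m)
18.76% = R_f × (1 − 1.90) + 1.90 × 12.44%
18.76% = R_f × -0.90 + 23.6360%
R_f = (18.76% − 23.6360%) / -0.90 = 5.42%

5.42%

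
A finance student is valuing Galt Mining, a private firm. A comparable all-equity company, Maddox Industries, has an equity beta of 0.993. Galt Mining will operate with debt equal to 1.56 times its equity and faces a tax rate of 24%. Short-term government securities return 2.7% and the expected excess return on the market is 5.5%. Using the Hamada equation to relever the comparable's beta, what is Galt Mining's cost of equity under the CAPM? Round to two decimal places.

β_L = β_U × [1 + (1 − t)(D/E)] = 0.993 × [1 + (1 − 0.24) × 1.56]
    = 0.993 × [1 + 0.76 × 1.56] = 0.993 × 2.1856 = 2.1703
E(R) = R_f + β_L × MRP = 2.7% + 2.1703 × 5.5% = 14.64%

14.64%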